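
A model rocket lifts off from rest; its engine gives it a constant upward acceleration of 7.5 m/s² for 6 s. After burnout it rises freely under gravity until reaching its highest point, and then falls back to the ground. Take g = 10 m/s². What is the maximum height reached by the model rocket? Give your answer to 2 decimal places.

236.25 m

Phase 1 (powered ascent): v₀ = 0 m/s, a = 7.5 m/s².
v = v₀ + at = 0 + (7.5)(6) = 45.0 m/s
Δx = v₀t + ½at² = 0·6 + 0.5·7.5·6² = 135 m

Phase 2 (coasting upward): v₀ = 45.0 m/s, a = -10 m/s².
v = v₀ + at → t = (0 − 45.0) / -10 = 4.50 s
v² = v₀² + 2aΔx → Δx = (0² − 45.0²)/(2·-10) = 101 m
Maximum height = 135 + 101 = 236 m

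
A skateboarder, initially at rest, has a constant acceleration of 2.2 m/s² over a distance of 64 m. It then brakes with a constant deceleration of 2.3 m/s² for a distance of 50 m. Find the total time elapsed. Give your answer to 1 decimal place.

Phase 1 (accelerating): v₀ = 0 m/s, a = 2.2 m/s².
v² = v₀² + 2aΔx = 0² + 2·2.2·64 = 282 → v = 16.8 m/s
t = (v − v₀)/a = (16.8 − 0)/2.2 = 7.63 s

Phase 2 (decelerating): v₀ = 16.8 m/s, a = -2.3 m/s².
v² = v₀² + 2aΔx = 16.8² + 2·-2.3·50 = 51.6 → v = 7.18 m/s
t = (v − v₀)/a = (7.18 − 16.8)/-2.3 = 4.17 s
Total time = 7.63 + 4.17 = 11.8 s

11.8 s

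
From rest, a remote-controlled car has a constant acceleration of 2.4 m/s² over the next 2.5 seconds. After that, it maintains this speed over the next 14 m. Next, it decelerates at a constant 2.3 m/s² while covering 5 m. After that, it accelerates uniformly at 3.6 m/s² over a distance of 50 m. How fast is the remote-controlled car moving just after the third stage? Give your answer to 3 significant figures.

Phase 1 (accelerating): v₀ = 0 m/s, a = 2.4 m/s².
v = v₀ + at = 0 + (2.4)(2.5) = 6.00 m/s
Δx = v₀t + ½at² = 0·2.5 + 0.5·2.4·2.5² = 7.50 m

Phase 2 (constant speed): v₀ = 6.00 m/s, a = 0 m/s².
Constant speed: t = d/v = 14/6.00 = 2.33 s

Phase 3 (decelerating): v₀ = 6.00 m/s, a = -2.3 m/s².
v² = v₀² + 2aΔx = 6.00² + 2·-2.3·5 = 13.0 → v = 3.61 m/s
t = (v − v₀)/a = (3.61 − 6.00)/-2.3 = 1.04 s
Speed at end of phase 3 = 3.61 m/s

3.61 m/s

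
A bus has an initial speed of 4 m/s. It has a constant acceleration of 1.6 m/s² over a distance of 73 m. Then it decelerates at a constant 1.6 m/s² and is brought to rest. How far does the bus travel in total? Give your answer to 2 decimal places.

Phase 1 (accelerating): v₀ = 4.00 m/s, a = 1.6 m/s².
v² = v₀² + 2aΔx = 4.00² + 2·1.6·73 = 250 → v = 15.8 m/s
t = (v − v₀)/a = (15.8 − 4.00)/1.6 = 7.37 s

Phase 2 (decelerating): v₀ = 15.8 m/s, a = -1.6 m/s².
v = v₀ + at → t = (0 − 15.8) / -1.6 = 9.87 s
v² = v₀² + 2aΔx → Δx = (0² − 15.8²)/(2·-1.6) = 78.0 m
Total distance = 73.0 + 78.0 = 151 m

151.00 m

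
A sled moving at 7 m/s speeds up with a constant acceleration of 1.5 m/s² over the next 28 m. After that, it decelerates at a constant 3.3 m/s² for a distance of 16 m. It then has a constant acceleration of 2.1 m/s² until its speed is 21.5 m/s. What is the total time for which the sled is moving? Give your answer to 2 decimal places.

Phase 1 (accelerating): v₀ = 7.00 m/s, a = 1.5 m/s².
v² = v₀² + 2aΔx = 7.00² + 2·1.5·28 = 133 → v = 11.5 m/s
t = (v − v₀)/a = (11.5 − 7.00)/1.5 = 3.02 s

Phase 2 (decelerating): v₀ = 11.5 m/s, a = -3.3 m/s².
v² = v₀² + 2aΔx = 11.5² + 2·-3.3·16 = 27.4 → v = 5.23 m/s
t = (v − v₀)/a = (5.23 − 11.5)/-3.3 = 1.91 s

Phase 3 (accelerating): v₀ = 5.23 m/s, a = 2.1 m/s².
v = v₀ + at → t = (21.5 − 5.23) / 2.1 = 7.75 s
v² = v₀² + 2aΔx → Δx = (21.5² − 5.23²)/(2·2.1) = 104 m
Total time = 3.02 + 1.91 + 7.75 = 12.7 s

12.68 s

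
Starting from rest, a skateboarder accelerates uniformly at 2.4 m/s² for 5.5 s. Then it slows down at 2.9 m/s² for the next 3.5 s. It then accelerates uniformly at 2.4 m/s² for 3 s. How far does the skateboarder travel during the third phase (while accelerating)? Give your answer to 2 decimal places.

19.95 m

Phase 1 (accelerating): v₀ = 0 m/s, a = 2.4 m/s².
v = v₀ + at = 0 + (2.4)(5.5) = 13.2 m/s
Δx = v₀t + ½at² = 0·5.5 + 0.5·2.4·5.5² = 36.3 m

Phase 2 (decelerating): v₀ = 13.2 m/s, a = -2.9 m/s².
v = v₀ + at = 13.2 + (-2.9)(3.5) = 3.05 m/s
Δx = v₀t + ½at² = 13.2·3.5 + 0.5·-2.9·3.5² = 28.4 m

Phase 3 (accelerating): v₀ = 3.05 m/s, a = 2.4 m/s².
v = v₀ + at = 3.05 + (2.4)(3) = 10.2 m/s
Δx = v₀t + ½at² = 3.05·3 + 0.5·2.4·3² = 19.9 m
Distance in phase 3 = 19.9 m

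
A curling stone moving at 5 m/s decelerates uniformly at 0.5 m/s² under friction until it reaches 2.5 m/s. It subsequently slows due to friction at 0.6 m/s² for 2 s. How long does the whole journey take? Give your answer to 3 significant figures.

7.00 s

Phase 1 (decelerating): v₀ = 5.00 m/s, a = -0.5 m/s².
v = v₀ + at → t = (2.5 − 5.00) / -0.5 = 5.00 s
v² = v₀² + 2aΔx → Δx = (2.5² − 5.00²)/(2·-0.5) = 18.8 m

Phase 2 (decelerating): v₀ = 2.50 m/s, a = -0.6 m/s².
v = v₀ + at = 2.50 + (-0.6)(2) = 1.30 m/s
Δx = v₀t + ½at² = 2.50·2 + 0.5·-0.6·2² = 3.80 m
Total time = 5.00 + 2.00 = 7.00 s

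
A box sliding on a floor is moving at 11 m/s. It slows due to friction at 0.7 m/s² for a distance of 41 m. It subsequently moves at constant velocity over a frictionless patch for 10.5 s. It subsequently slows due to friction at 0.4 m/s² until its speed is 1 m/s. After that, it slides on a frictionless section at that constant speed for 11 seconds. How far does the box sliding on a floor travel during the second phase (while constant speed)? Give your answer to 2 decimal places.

Phase 1 (decelerating): v₀ = 11.0 m/s, a = -0.7 m/s².
v² = v₀² + 2aΔx = 11.0² + 2·-0.7·41 = 63.6 → v = 7.97 m/s
t = (v − v₀)/a = (7.97 − 11.0)/-0.7 = 4.32 s

Phase 2 (constant speed): v₀ = 7.97 m/s, a = 0 m/s².
v = v₀ + at = 7.97 + (0)(10.5) = 7.97 m/s
Δx = v₀t + ½at² = 7.97·10.5 + 0.5·0·10.5² = 83.7 m
Distance in phase 2 = 83.7 m

83.74 m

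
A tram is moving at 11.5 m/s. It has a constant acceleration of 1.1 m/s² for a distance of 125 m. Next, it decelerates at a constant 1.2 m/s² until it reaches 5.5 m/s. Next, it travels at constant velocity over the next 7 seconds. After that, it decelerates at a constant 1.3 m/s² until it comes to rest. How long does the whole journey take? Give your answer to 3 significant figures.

Phase 1 (accelerating): v₀ = 11.5 m/s, a = 1.1 m/s².
v² = v₀² + 2aΔx = 11.5² + 2·1.1·125 = 407 → v = 20.2 m/s
t = (v − v₀)/a = (20.2 − 11.5)/1.1 = 7.89 s

Phase 2 (decelerating): v₀ = 20.2 m/s, a = -1.2 m/s².
v = v₀ + at → t = (5.5 − 20.2) / -1.2 = 12.2 s
v² = v₀² + 2aΔx → Δx = (5.5² − 20.2²)/(2·-1.2) = 157 m

Phase 3 (constant speed): v₀ = 5.50 m/s, a = 0 m/s².
v = v₀ + at = 5.50 + (0)(7) = 5.50 m/s
Δx = v₀t + ½at² = 5.50·7 + 0.5·0·7² = 38.5 m

Phase 4 (decelerating): v₀ = 5.50 m/s, a = -1.3 m/s².
v = v₀ + at → t = (0 − 5.50) / -1.3 = 4.23 s
v² = v₀² + 2aΔx → Δx = (0² − 5.50²)/(2·-1.3) = 11.6 m
Total time = 7.89 + 12.2 + 7.00 + 4.23 = 31.4 s

31.4 s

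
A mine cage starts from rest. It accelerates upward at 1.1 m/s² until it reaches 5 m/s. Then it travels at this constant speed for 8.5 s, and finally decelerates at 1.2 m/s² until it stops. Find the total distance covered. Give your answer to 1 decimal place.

Phase 1 (accelerating): v₀ = 0 m/s, a = 1.1 m/s².
v = v₀ + at → t = (5 − 0) / 1.1 = 4.55 s
v² = v₀² + 2aΔx → Δx = (5² − 0²)/(2·1.1) = 11.4 m

Phase 2 (constant speed): v₀ = 5.00 m/s, a = 0 m/s².
v = v₀ + at = 5.00 + (0)(8.5) = 5.00 m/s
Δx = v₀t + ½at² = 5.00·8.5 + 0.5·0·8.5² = 42.5 m

Phase 3 (decelerating): v₀ = 5.00 m/s, a = -1.2 m/s².
v = v₀ + at → t = (0 − 5.00) / -1.2 = 4.17 s
v² = v₀² + 2aΔx → Δx = (0² − 5.00²)/(2·-1.2) = 10.4 m
Total distance = 11.4 + 42.5 + 10.4 = 64.3 m

64.3 m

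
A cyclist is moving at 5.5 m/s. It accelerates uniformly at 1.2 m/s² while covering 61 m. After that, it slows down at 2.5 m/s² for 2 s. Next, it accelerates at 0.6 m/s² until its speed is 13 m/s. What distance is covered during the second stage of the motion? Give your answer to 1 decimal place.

21.6 m

Phase 1 (accelerating): v₀ = 5.50 m/s, a = 1.2 m/s².
v² = v₀² + 2aΔx = 5.50² + 2·1.2·61 = 177 → v = 13.3 m/s
t = (v − v₀)/a = (13.3 − 5.50)/1.2 = 6.49 s

Phase 2 (decelerating): v₀ = 13.3 m/s, a = -2.5 m/s².
v = v₀ + at = 13.3 + (-2.5)(2) = 8.29 m/s
Δx = v₀t + ½at² = 13.3·2 + 0.5·-2.5·2² = 21.6 m
Distance in phase 2 = 21.6 m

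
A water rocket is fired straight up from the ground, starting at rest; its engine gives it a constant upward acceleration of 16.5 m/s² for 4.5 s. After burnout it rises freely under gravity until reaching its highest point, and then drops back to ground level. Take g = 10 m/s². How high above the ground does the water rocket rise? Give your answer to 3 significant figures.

Phase 1 (powered ascent): v₀ = 0 m/s, a = 16.5 m/s².
v = v₀ + at = 0 + (16.5)(4.5) = 74.2 m/s
Δx = v₀t + ½at² = 0·4.5 + 0.5·16.5·4.5² = 167 m

Phase 2 (coasting upward): v₀ = 74.2 m/s, a = -10 m/s².
v = v₀ + at → t = (0 − 74.2) / -10 = 7.42 s
v² = v₀² + 2aΔx → Δx = (0² − 74.2²)/(2·-10) = 276 m
Maximum height = 167 + 276 = 443 m

443 m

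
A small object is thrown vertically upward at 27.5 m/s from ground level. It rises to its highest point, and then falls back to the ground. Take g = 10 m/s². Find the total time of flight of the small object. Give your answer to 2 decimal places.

5.50 s

Phase 1 (rising): v₀ = 27.5 m/s, a = -10 m/s².
v = v₀ + at → t = (0 − 27.5) / -10 = 2.75 s
v² = v₀² + 2aΔx → Δx = (0² − 27.5²)/(2·-10) = 37.8 m

Phase 2 (falling): v₀ = 0 m/s, a = -10 m/s².
Falls 37.8 m from rest: t = √(2·37.8/10) = 2.75 s; v = g·t = 27.5 m/s.
Total time = 2.75 + 2.75 = 5.50 s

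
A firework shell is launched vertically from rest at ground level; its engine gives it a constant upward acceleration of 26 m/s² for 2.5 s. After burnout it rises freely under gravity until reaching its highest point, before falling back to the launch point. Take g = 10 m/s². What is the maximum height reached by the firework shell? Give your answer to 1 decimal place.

Phase 1 (powered ascent): v₀ = 0 m/s, a = 26 m/s².
v = v₀ + at = 0 + (26)(2.5) = 65.0 m/s
Δx = v₀t + ½at² = 0·2.5 + 0.5·26·2.5² = 81.2 m

Phase 2 (coasting upward): v₀ = 65.0 m/s, a = -10 m/s².
v = v₀ + at → t = (0 − 65.0) / -10 = 6.50 s
v² = v₀² + 2aΔx → Δx = (0² − 65.0²)/(2·-10) = 211 m
Maximum height = 81.2 + 211 = 292 m

292.5 m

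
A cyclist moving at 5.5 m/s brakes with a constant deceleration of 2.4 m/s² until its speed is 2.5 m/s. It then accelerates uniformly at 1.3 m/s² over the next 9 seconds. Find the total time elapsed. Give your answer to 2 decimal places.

10.25 s

Phase 1 (decelerating): v₀ = 5.50 m/s, a = -2.4 m/s².
v = v₀ + at → t = (2.5 − 5.50) / -2.4 = 1.25 s
v² = v₀² + 2aΔx → Δx = (2.5² − 5.50²)/(2·-2.4) = 5.00 m

Phase 2 (accelerating): v₀ = 2.50 m/s, a = 1.3 m/s².
v = v₀ + at = 2.50 + (1.3)(9) = 14.2 m/s
Δx = v₀t + ½at² = 2.50·9 + 0.5·1.3·9² = 75.2 m
Total time = 1.25 + 9.00 = 10.2 s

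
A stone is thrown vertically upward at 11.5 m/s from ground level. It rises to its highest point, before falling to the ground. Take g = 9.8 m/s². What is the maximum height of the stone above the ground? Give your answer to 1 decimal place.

6.7 m

Phase 1 (rising): v₀ = 11.5 m/s, a = -9.8 m/s².
v = v₀ + at → t = (0 − 11.5) / -9.8 = 1.17 s
v² = v₀² + 2aΔx → Δx = (0² − 11.5²)/(2·-9.8) = 6.75 m
Maximum height = 6.75 m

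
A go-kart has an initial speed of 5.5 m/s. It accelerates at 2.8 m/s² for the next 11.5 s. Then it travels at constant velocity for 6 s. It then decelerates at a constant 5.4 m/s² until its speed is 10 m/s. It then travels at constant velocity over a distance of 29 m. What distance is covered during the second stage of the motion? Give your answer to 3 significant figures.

226 m

Phase 1 (accelerating): v₀ = 5.50 m/s, a = 2.8 m/s².
v = v₀ + at = 5.50 + (2.8)(11.5) = 37.7 m/s
Δx = v₀t + ½at² = 5.50·11.5 + 0.5·2.8·11.5² = 248 m

Phase 2 (constant speed): v₀ = 37.7 m/s, a = 0 m/s².
v = v₀ + at = 37.7 + (0)(6) = 37.7 m/s
Δx = v₀t + ½at² = 37.7·6 + 0.5·0·6² = 226 m
Distance in phase 2 = 226 m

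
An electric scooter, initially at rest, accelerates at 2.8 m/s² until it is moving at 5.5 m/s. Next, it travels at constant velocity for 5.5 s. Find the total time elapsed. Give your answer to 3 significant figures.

Phase 1 (accelerating): v₀ = 0 m/s, a = 2.8 m/s².
v = v₀ + at → t = (5.5 − 0) / 2.8 = 1.96 s
v² = v₀² + 2aΔx → Δx = (5.5² − 0²)/(2·2.8) = 5.40 m

Phase 2 (constant speed): v₀ = 5.50 m/s, a = 0 m/s².
v = v₀ + at = 5.50 + (0)(5.5) = 5.50 m/s
Δx = v₀t + ½at² = 5.50·5.5 + 0.5·0·5.5² = 30.2 m
Total time = 1.96 + 5.50 = 7.46 s

7.46 s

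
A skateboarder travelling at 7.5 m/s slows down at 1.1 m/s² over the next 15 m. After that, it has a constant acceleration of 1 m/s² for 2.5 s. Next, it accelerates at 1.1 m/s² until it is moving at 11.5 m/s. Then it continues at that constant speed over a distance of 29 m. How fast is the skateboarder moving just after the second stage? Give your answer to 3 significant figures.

7.32 m/s

Phase 1 (decelerating): v₀ = 7.50 m/s, a = -1.1 m/s².
v² = v₀² + 2aΔx = 7.50² + 2·-1.1·15 = 23.2 → v = 4.82 m/s
t = (v − v₀)/a = (4.82 − 7.50)/-1.1 = 2.43 s

Phase 2 (accelerating): v₀ = 4.82 m/s, a = 1 m/s².
v = v₀ + at = 4.82 + (1)(2.5) = 7.32 m/s
Δx = v₀t + ½at² = 4.82·2.5 + 0.5·1·2.5² = 15.2 m
Speed at end of phase 2 = 7.32 m/s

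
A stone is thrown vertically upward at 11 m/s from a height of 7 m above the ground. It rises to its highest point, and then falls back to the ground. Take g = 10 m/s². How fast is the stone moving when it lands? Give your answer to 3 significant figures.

Phase 1 (rising): v₀ = 11.0 m/s, a = -10 m/s².
v = v₀ + at → t = (0 − 11.0) / -10 = 1.10 s
v² = v₀² + 2aΔx → Δx = (0² − 11.0²)/(2·-10) = 6.05 m

Phase 2 (falling): v₀ = 0 m/s, a = -10 m/s².
Falls 13.1 m from rest: t = √(2·13.1/10) = 1.62 s; v = g·t = 16.2 m/s.
Final speed = 16.2 m/s

16.2 m/s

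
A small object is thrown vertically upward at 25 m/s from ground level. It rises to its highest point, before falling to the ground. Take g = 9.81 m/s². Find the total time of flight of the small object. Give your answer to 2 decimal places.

Phase 1 (rising): v₀ = 25.0 m/s, a = -9.81 m/s².
v = v₀ + at → t = (0 − 25.0) / -9.81 = 2.55 s
v² = v₀² + 2aΔx → Δx = (0² − 25.0²)/(2·-9.81) = 31.9 m

Phase 2 (falling): v₀ = 0 m/s, a = -9.81 m/s².
Falls 31.9 m from rest: t = √(2·31.9/9.81) = 2.55 s; v = g·t = 25.0 m/s.
Total time = 2.55 + 2.55 = 5.10 s

5.10 s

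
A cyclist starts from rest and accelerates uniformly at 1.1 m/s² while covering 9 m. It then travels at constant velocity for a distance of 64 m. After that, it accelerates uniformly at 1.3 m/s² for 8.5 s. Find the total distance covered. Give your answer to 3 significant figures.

Phase 1 (accelerating): v₀ = 0 m/s, a = 1.1 m/s².
v² = v₀² + 2aΔx = 0² + 2·1.1·9 = 19.8 → v = 4.45 m/s
t = (v − v₀)/a = (4.45 − 0)/1.1 = 4.05 s

Phase 2 (constant speed): v₀ = 4.45 m/s, a = 0 m/s².
Constant speed: t = d/v = 64/4.45 = 14.4 s

Phase 3 (accelerating): v₀ = 4.45 m/s, a = 1.3 m/s².
v = v₀ + at = 4.45 + (1.3)(8.5) = 15.5 m/s
Δx = v₀t + ½at² = 4.45·8.5 + 0.5·1.3·8.5² = 84.8 m
Total distance = 9.00 + 64.0 + 84.8 = 158 m

158 m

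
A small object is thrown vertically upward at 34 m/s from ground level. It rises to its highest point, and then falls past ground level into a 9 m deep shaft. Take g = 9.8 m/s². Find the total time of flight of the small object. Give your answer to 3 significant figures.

Phase 1 (rising): v₀ = 34.0 m/s, a = -9.8 m/s².
v = v₀ + at → t = (0 − 34.0) / -9.8 = 3.47 s
v² = v₀² + 2aΔx → Δx = (0² − 34.0²)/(2·-9.8) = 59.0 m

Phase 2 (falling): v₀ = 0 m/s, a = -9.8 m/s².
Falls 68.0 m from rest: t = √(2·68.0/9.8) = 3.72 s; v = g·t = 36.5 m/s.
Total time = 3.47 + 3.72 = 7.19 s

7.19 s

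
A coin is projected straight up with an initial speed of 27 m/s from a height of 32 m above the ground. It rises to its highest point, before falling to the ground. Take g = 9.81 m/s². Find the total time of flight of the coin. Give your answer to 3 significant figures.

Phase 1 (rising): v₀ = 27.0 m/s, a = -9.81 m/s².
v = v₀ + at → t = (0 − 27.0) / -9.81 = 2.75 s
v² = v₀² + 2aΔx → Δx = (0² − 27.0²)/(2·-9.81) = 37.2 m

Phase 2 (falling): v₀ = 0 m/s, a = -9.81 m/s².
Falls 69.2 m from rest: t = √(2·69.2/9.81) = 3.75 s; v = g·t = 36.8 m/s.
Total time = 2.75 + 3.75 = 6.51 s

6.51 s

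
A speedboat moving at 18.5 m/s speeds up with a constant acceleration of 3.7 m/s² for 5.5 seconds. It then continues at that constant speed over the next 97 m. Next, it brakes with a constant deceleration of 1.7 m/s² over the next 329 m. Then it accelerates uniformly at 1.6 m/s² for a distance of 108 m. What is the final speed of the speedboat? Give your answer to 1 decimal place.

Phase 1 (accelerating): v₀ = 18.5 m/s, a = 3.7 m/s².
v = v₀ + at = 18.5 + (3.7)(5.5) = 38.9 m/s
Δx = v₀t + ½at² = 18.5·5.5 + 0.5·3.7·5.5² = 158 m

Phase 2 (constant speed): v₀ = 38.9 m/s, a = 0 m/s².
Constant speed: t = d/v = 97/38.9 = 2.50 s

Phase 3 (decelerating): v₀ = 38.9 m/s, a = -1.7 m/s².
v² = v₀² + 2aΔx = 38.9² + 2·-1.7·329 = 391 → v = 19.8 m/s
t = (v − v₀)/a = (19.8 − 38.9)/-1.7 = 11.2 s

Phase 4 (accelerating): v₀ = 19.8 m/s, a = 1.6 m/s².
v² = v₀² + 2aΔx = 19.8² + 2·1.6·108 = 736 → v = 27.1 m/s
t = (v − v₀)/a = (27.1 − 19.8)/1.6 = 4.61 s
Final speed = 27.1 m/s

27.1 m/s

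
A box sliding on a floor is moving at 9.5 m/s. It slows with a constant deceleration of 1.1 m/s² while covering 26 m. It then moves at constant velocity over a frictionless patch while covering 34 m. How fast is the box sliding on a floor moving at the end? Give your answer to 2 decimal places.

Phase 1 (decelerating): v₀ = 9.50 m/s, a = -1.1 m/s².
v² = v₀² + 2aΔx = 9.50² + 2·-1.1·26 = 33.0 → v = 5.75 m/s
t = (v − v₀)/a = (5.75 − 9.50)/-1.1 = 3.41 s

Phase 2 (constant speed): v₀ = 5.75 m/s, a = 0 m/s².
Constant speed: t = d/v = 34/5.75 = 5.91 s
Final speed = 5.75 m/s

5.75 m/s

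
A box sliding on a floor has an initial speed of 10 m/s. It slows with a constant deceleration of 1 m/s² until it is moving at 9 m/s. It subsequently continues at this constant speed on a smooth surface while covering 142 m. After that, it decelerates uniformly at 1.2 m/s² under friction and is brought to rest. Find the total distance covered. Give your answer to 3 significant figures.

Phase 1 (decelerating): v₀ = 10.0 m/s, a = -1 m/s².
v = v₀ + at → t = (9 − 10.0) / -1 = 1.00 s
v² = v₀² + 2aΔx → Δx = (9² − 10.0²)/(2·-1) = 9.50 m

Phase 2 (constant speed): v₀ = 9.00 m/s, a = 0 m/s².
Constant speed: t = d/v = 142/9.00 = 15.8 s

Phase 3 (decelerating): v₀ = 9.00 m/s, a = -1.2 m/s².
v = v₀ + at → t = (0 − 9.00) / -1.2 = 7.50 s
v² = v₀² + 2aΔx → Δx = (0² − 9.00²)/(2·-1.2) = 33.8 m
Total distance = 9.50 + 142 + 33.8 = 185 m

185 m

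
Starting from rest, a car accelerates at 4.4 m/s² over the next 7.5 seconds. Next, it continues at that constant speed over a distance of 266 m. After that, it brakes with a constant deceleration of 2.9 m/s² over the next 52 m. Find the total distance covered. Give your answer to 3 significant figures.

442 m

Phase 1 (accelerating): v₀ = 0 m/s, a = 4.4 m/s².
v = v₀ + at = 0 + (4.4)(7.5) = 33.0 m/s
Δx = v₀t + ½at² = 0·7.5 + 0.5·4.4·7.5² = 124 m

Phase 2 (constant speed): v₀ = 33.0 m/s, a = 0 m/s².
Constant speed: t = d/v = 266/33.0 = 8.06 s

Phase 3 (decelerating): v₀ = 33.0 m/s, a = -2.9 m/s².
v² = v₀² + 2aΔx = 33.0² + 2·-2.9·52 = 787 → v = 28.1 m/s
t = (v − v₀)/a = (28.1 − 33.0)/-2.9 = 1.70 s
Total distance = 124 + 266 + 52.0 = 442 m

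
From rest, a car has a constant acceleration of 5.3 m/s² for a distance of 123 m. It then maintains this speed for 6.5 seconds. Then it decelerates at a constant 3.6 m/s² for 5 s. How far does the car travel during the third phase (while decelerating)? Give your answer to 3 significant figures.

136 m

Phase 1 (accelerating): v₀ = 0 m/s, a = 5.3 m/s².
v² = v₀² + 2aΔx = 0² + 2·5.3·123 = 1300 → v = 36.1 m/s
t = (v − v₀)/a = (36.1 − 0)/5.3 = 6.81 s

Phase 2 (constant speed): v₀ = 36.1 m/s, a = 0 m/s².
v = v₀ + at = 36.1 + (0)(6.5) = 36.1 m/s
Δx = v₀t + ½at² = 36.1·6.5 + 0.5·0·6.5² = 235 m

Phase 3 (decelerating): v₀ = 36.1 m/s, a = -3.6 m/s².
v = v₀ + at = 36.1 + (-3.6)(5) = 18.1 m/s
Δx = v₀t + ½at² = 36.1·5 + 0.5·-3.6·5² = 136 m
Distance in phase 3 = 136 m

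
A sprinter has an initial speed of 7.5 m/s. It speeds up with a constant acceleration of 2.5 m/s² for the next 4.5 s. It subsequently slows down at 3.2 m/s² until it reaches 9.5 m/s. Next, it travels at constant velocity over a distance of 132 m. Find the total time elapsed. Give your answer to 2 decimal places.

21.29 s

Phase 1 (accelerating): v₀ = 7.50 m/s, a = 2.5 m/s².
v = v₀ + at = 7.50 + (2.5)(4.5) = 18.8 m/s
Δx = v₀t + ½at² = 7.50·4.5 + 0.5·2.5·4.5² = 59.1 m

Phase 2 (decelerating): v₀ = 18.8 m/s, a = -3.2 m/s².
v = v₀ + at → t = (9.5 − 18.8) / -3.2 = 2.89 s
v² = v₀² + 2aΔx → Δx = (9.5² − 18.8²)/(2·-3.2) = 40.8 m

Phase 3 (constant speed): v₀ = 9.50 m/s, a = 0 m/s².
Constant speed: t = d/v = 132/9.50 = 13.9 s
Total time = 4.50 + 2.89 + 13.9 = 21.3 s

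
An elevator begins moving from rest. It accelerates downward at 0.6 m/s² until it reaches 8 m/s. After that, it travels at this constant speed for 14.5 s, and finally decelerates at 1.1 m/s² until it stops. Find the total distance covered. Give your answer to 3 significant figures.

198 m

Phase 1 (accelerating): v₀ = 0 m/s, a = 0.6 m/s².
v = v₀ + at → t = (8 − 0) / 0.6 = 13.3 s
v² = v₀² + 2aΔx → Δx = (8² − 0²)/(2·0.6) = 53.3 m

Phase 2 (constant speed): v₀ = 8.00 m/s, a = 0 m/s².
v = v₀ + at = 8.00 + (0)(14.5) = 8.00 m/s
Δx = v₀t + ½at² = 8.00·14.5 + 0.5·0·14.5² = 116 m

Phase 3 (decelerating): v₀ = 8.00 m/s, a = -1.1 m/s².
v = v₀ + at → t = (0 − 8.00) / -1.1 = 7.27 s
v² = v₀² + 2aΔx → Δx = (0² − 8.00²)/(2·-1.1) = 29.1 m
Total distance = 53.3 + 116 + 29.1 = 198 m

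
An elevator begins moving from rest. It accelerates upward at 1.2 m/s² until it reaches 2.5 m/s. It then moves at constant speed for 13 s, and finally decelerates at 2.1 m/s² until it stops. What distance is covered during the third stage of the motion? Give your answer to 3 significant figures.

1.49 m

Phase 1 (accelerating): v₀ = 0 m/s, a = 1.2 m/s².
v = v₀ + at → t = (2.5 − 0) / 1.2 = 2.08 s
v² = v₀² + 2aΔx → Δx = (2.5² − 0²)/(2·1.2) = 2.60 m

Phase 2 (constant speed): v₀ = 2.50 m/s, a = 0 m/s².
v = v₀ + at = 2.50 + (0)(13) = 2.50 m/s
Δx = v₀t + ½at² = 2.50·13 + 0.5·0·13² = 32.5 m

Phase 3 (decelerating): v₀ = 2.50 m/s, a = -2.1 m/s².
v = v₀ + at → t = (0 − 2.50) / -2.1 = 1.19 s
v² = v₀² + 2aΔx → Δx = (0² − 2.50²)/(2·-2.1) = 1.49 m
Distance in phase 3 = 1.49 m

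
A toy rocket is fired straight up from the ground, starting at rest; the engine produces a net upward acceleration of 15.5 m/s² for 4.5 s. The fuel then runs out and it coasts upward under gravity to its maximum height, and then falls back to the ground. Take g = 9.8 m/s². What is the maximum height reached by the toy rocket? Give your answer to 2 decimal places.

405.15 m

Phase 1 (powered ascent): v₀ = 0 m/s, a = 15.5 m/s².
v = v₀ + at = 0 + (15.5)(4.5) = 69.8 m/s
Δx = v₀t + ½at² = 0·4.5 + 0.5·15.5·4.5² = 157 m

Phase 2 (coasting upward): v₀ = 69.8 m/s, a = -9.8 m/s².
v = v₀ + at → t = (0 − 69.8) / -9.8 = 7.12 s
v² = v₀² + 2aΔx → Δx = (0² − 69.8²)/(2·-9.8) = 248 m
Maximum height = 157 + 248 = 405 m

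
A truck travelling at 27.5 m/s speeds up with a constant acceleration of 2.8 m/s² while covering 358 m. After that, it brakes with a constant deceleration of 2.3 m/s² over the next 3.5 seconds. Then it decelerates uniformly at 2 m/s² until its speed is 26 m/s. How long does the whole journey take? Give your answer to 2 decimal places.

Phase 1 (accelerating): v₀ = 27.5 m/s, a = 2.8 m/s².
v² = v₀² + 2aΔx = 27.5² + 2·2.8·358 = 2760 → v = 52.5 m/s
t = (v − v₀)/a = (52.5 − 27.5)/2.8 = 8.94 s

Phase 2 (decelerating): v₀ = 52.5 m/s, a = -2.3 m/s².
v = v₀ + at = 52.5 + (-2.3)(3.5) = 44.5 m/s
Δx = v₀t + ½at² = 52.5·3.5 + 0.5·-2.3·3.5² = 170 m

Phase 3 (decelerating): v₀ = 44.5 m/s, a = -2 m/s².
v = v₀ + at → t = (26 − 44.5) / -2 = 9.25 s
v² = v₀² + 2aΔx → Δx = (26² − 44.5²)/(2·-2) = 326 m
Total time = 8.94 + 3.50 + 9.25 = 21.7 s

21.69 s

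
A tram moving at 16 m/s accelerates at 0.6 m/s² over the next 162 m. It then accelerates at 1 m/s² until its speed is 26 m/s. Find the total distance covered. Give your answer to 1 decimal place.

274.8 m

Phase 1 (accelerating): v₀ = 16.0 m/s, a = 0.6 m/s².
v² = v₀² + 2aΔx = 16.0² + 2·0.6·162 = 450 → v = 21.2 m/s
t = (v − v₀)/a = (21.2 − 16.0)/0.6 = 8.70 s

Phase 2 (accelerating): v₀ = 21.2 m/s, a = 1 m/s².
v = v₀ + at → t = (26 − 21.2) / 1 = 4.78 s
v² = v₀² + 2aΔx → Δx = (26² − 21.2²)/(2·1) = 113 m
Total distance = 162 + 113 = 275 m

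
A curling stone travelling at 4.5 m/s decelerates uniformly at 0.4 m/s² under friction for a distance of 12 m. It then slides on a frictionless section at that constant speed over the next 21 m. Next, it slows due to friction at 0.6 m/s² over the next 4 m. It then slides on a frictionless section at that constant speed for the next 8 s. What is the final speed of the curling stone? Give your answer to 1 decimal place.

2.4 m/s

Phase 1 (decelerating): v₀ = 4.50 m/s, a = -0.4 m/s².
v² = v₀² + 2aΔx = 4.50² + 2·-0.4·12 = 10.6 → v = 3.26 m/s
t = (v − v₀)/a = (3.26 − 4.50)/-0.4 = 3.09 s

Phase 2 (constant speed): v₀ = 3.26 m/s, a = 0 m/s².
Constant speed: t = d/v = 21/3.26 = 6.43 s

Phase 3 (decelerating): v₀ = 3.26 m/s, a = -0.6 m/s².
v² = v₀² + 2aΔx = 3.26² + 2·-0.6·4 = 5.85 → v = 2.42 m/s
t = (v − v₀)/a = (2.42 − 3.26)/-0.6 = 1.41 s

Phase 4 (constant speed): v₀ = 2.42 m/s, a = 0 m/s².
v = v₀ + at = 2.42 + (0)(8) = 2.42 m/s
Δx = v₀t + ½at² = 2.42·8 + 0.5·0·8² = 19.3 m
Final speed = 2.42 m/s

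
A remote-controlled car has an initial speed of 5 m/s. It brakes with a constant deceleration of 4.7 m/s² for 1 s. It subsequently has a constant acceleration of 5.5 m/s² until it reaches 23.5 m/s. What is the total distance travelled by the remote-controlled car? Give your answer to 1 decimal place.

52.8 m

Phase 1 (decelerating): v₀ = 5.00 m/s, a = -4.7 m/s².
v = v₀ + at = 5.00 + (-4.7)(1) = 0.300 m/s
Δx = v₀t + ½at² = 5.00·1 + 0.5·-4.7·1² = 2.65 m

Phase 2 (accelerating): v₀ = 0.300 m/s, a = 5.5 m/s².
v = v₀ + at → t = (23.5 − 0.300) / 5.5 = 4.22 s
v² = v₀² + 2aΔx → Δx = (23.5² − 0.300²)/(2·5.5) = 50.2 m
Total distance = 2.65 + 50.2 = 52.8 m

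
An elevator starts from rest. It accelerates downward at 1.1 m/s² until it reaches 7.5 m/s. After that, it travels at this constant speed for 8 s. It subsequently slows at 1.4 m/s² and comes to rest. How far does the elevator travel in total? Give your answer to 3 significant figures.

106 m

Phase 1 (accelerating): v₀ = 0 m/s, a = 1.1 m/s².
v = v₀ + at → t = (7.5 − 0) / 1.1 = 6.82 s
v² = v₀² + 2aΔx → Δx = (7.5² − 0²)/(2·1.1) = 25.6 m

Phase 2 (constant speed): v₀ = 7.50 m/s, a = 0 m/s².
v = v₀ + at = 7.50 + (0)(8) = 7.50 m/s
Δx = v₀t + ½at² = 7.50·8 + 0.5·0·8² = 60.0 m

Phase 3 (decelerating): v₀ = 7.50 m/s, a = -1.4 m/s².
v = v₀ + at → t = (0 − 7.50) / -1.4 = 5.36 s
v² = v₀² + 2aΔx → Δx = (0² − 7.50²)/(2·-1.4) = 20.1 m
Total distance = 25.6 + 60.0 + 20.1 = 106 m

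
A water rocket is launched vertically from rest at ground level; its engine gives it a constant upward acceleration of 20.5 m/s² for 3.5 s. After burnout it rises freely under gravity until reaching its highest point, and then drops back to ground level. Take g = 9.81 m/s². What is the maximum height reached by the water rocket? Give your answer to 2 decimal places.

387.95 m

Phase 1 (powered ascent): v₀ = 0 m/s, a = 20.5 m/s².
v = v₀ + at = 0 + (20.5)(3.5) = 71.8 m/s
Δx = v₀t + ½at² = 0·3.5 + 0.5·20.5·3.5² = 126 m

Phase 2 (coasting upward): v₀ = 71.8 m/s, a = -9.81 m/s².
v = v₀ + at → t = (0 − 71.8) / -9.81 = 7.31 s
v² = v₀² + 2aΔx → Δx = (0² − 71.8²)/(2·-9.81) = 262 m
Maximum height = 126 + 262 = 388 m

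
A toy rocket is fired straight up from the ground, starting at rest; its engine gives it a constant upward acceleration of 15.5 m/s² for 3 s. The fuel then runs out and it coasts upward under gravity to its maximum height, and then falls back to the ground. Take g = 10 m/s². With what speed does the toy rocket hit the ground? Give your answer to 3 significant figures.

Phase 1 (powered ascent): v₀ = 0 m/s, a = 15.5 m/s².
v = v₀ + at = 0 + (15.5)(3) = 46.5 m/s
Δx = v₀t + ½at² = 0·3 + 0.5·15.5·3² = 69.8 m

Phase 2 (coasting upward): v₀ = 46.5 m/s, a = -10 m/s².
v = v₀ + at → t = (0 − 46.5) / -10 = 4.65 s
v² = v₀² + 2aΔx → Δx = (0² − 46.5²)/(2·-10) = 108 m

Phase 3 (free fall): v₀ = 0 m/s, a = -10 m/s².
Falls 178 m from rest: t = √(2·178/10) = 5.96 s; v = g·t = 59.6 m/s.
Impact speed = 59.6 m/s

59.6 m/s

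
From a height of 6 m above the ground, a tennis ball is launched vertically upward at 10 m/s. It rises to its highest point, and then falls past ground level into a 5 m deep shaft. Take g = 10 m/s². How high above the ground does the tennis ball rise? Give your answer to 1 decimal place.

Phase 1 (rising): v₀ = 10.0 m/s, a = -10 m/s².
v = v₀ + at → t = (0 − 10.0) / -10 = 1.00 s
v² = v₀² + 2aΔx → Δx = (0² − 10.0²)/(2·-10) = 5.00 m
Maximum height = 6 + 5.00 = 11.0 m

11.0 m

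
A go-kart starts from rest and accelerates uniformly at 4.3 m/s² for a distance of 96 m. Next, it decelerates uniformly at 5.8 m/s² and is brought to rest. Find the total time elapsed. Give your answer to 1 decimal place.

11.6 s

Phase 1 (accelerating): v₀ = 0 m/s, a = 4.3 m/s².
v² = v₀² + 2aΔx = 0² + 2·4.3·96 = 826 → v = 28.7 m/s
t = (v − v₀)/a = (28.7 − 0)/4.3 = 6.68 s

Phase 2 (decelerating): v₀ = 28.7 m/s, a = -5.8 m/s².
v = v₀ + at → t = (0 − 28.7) / -5.8 = 4.95 s
v² = v₀² + 2aΔx → Δx = (0² − 28.7²)/(2·-5.8) = 71.2 m
Total time = 6.68 + 4.95 = 11.6 s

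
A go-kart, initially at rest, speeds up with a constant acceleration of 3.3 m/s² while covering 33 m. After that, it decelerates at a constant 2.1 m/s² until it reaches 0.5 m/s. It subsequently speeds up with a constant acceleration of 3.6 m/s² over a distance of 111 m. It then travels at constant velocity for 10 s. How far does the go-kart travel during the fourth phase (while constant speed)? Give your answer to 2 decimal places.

Phase 1 (accelerating): v₀ = 0 m/s, a = 3.3 m/s².
v² = v₀² + 2aΔx = 0² + 2·3.3·33 = 218 → v = 14.8 m/s
t = (v − v₀)/a = (14.8 − 0)/3.3 = 4.47 s

Phase 2 (decelerating): v₀ = 14.8 m/s, a = -2.1 m/s².
v = v₀ + at → t = (0.5 − 14.8) / -2.1 = 6.79 s
v² = v₀² + 2aΔx → Δx = (0.5² − 14.8²)/(2·-2.1) = 51.8 m

Phase 3 (accelerating): v₀ = 0.500 m/s, a = 3.6 m/s².
v² = v₀² + 2aΔx = 0.500² + 2·3.6·111 = 799 → v = 28.3 m/s
t = (v − v₀)/a = (28.3 − 0.500)/3.6 = 7.72 s

Phase 4 (constant speed): v₀ = 28.3 m/s, a = 0 m/s².
v = v₀ + at = 28.3 + (0)(10) = 28.3 m/s
Δx = v₀t + ½at² = 28.3·10 + 0.5·0·10² = 283 m
Distance in phase 4 = 283 m

282.75 m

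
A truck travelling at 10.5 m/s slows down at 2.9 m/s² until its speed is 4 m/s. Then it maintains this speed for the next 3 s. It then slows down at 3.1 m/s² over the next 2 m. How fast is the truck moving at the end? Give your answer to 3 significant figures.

1.90 m/s

Phase 1 (decelerating): v₀ = 10.5 m/s, a = -2.9 m/s².
v = v₀ + at → t = (4 − 10.5) / -2.9 = 2.24 s
v² = v₀² + 2aΔx → Δx = (4² − 10.5²)/(2·-2.9) = 16.2 m

Phase 2 (constant speed): v₀ = 4.00 m/s, a = 0 m/s².
v = v₀ + at = 4.00 + (0)(3) = 4.00 m/s
Δx = v₀t + ½at² = 4.00·3 + 0.5·0·3² = 12.0 m

Phase 3 (decelerating): v₀ = 4.00 m/s, a = -3.1 m/s².
v² = v₀² + 2aΔx = 4.00² + 2·-3.1·2 = 3.60 → v = 1.90 m/s
t = (v − v₀)/a = (1.90 − 4.00)/-3.1 = 0.678 s
Final speed = 1.90 m/s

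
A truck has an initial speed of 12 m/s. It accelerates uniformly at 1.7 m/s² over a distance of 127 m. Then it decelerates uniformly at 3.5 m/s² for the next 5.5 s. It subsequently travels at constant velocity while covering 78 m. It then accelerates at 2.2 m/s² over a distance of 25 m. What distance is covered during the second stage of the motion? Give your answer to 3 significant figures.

Phase 1 (accelerating): v₀ = 12.0 m/s, a = 1.7 m/s².
v² = v₀² + 2aΔx = 12.0² + 2·1.7·127 = 576 → v = 24.0 m/s
t = (v − v₀)/a = (24.0 − 12.0)/1.7 = 7.06 s

Phase 2 (decelerating): v₀ = 24.0 m/s, a = -3.5 m/s².
v = v₀ + at = 24.0 + (-3.5)(5.5) = 4.75 m/s
Δx = v₀t + ½at² = 24.0·5.5 + 0.5·-3.5·5.5² = 79.0 m
Distance in phase 2 = 79.0 m

79.0 m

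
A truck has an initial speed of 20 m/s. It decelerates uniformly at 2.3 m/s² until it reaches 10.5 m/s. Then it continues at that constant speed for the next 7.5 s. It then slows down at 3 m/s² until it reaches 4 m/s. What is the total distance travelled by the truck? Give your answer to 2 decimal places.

Phase 1 (decelerating): v₀ = 20.0 m/s, a = -2.3 m/s².
v = v₀ + at → t = (10.5 − 20.0) / -2.3 = 4.13 s
v² = v₀² + 2aΔx → Δx = (10.5² − 20.0²)/(2·-2.3) = 63.0 m

Phase 2 (constant speed): v₀ = 10.5 m/s, a = 0 m/s².
v = v₀ + at = 10.5 + (0)(7.5) = 10.5 m/s
Δx = v₀t + ½at² = 10.5·7.5 + 0.5·0·7.5² = 78.8 m

Phase 3 (decelerating): v₀ = 10.5 m/s, a = -3 m/s².
v = v₀ + at → t = (4 − 10.5) / -3 = 2.17 s
v² = v₀² + 2aΔx → Δx = (4² − 10.5²)/(2·-3) = 15.7 m
Total distance = 63.0 + 78.8 + 15.7 = 157 m

157.45 m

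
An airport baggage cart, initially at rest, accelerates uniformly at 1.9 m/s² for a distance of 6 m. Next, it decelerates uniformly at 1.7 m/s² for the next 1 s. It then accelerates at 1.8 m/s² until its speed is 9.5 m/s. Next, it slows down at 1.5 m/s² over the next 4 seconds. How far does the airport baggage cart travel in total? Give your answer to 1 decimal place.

Phase 1 (accelerating): v₀ = 0 m/s, a = 1.9 m/s².
v² = v₀² + 2aΔx = 0² + 2·1.9·6 = 22.8 → v = 4.77 m/s
t = (v − v₀)/a = (4.77 − 0)/1.9 = 2.51 s

Phase 2 (decelerating): v₀ = 4.77 m/s, a = -1.7 m/s².
v = v₀ + at = 4.77 + (-1.7)(1) = 3.07 m/s
Δx = v₀t + ½at² = 4.77·1 + 0.5·-1.7·1² = 3.92 m

Phase 3 (accelerating): v₀ = 3.07 m/s, a = 1.8 m/s².
v = v₀ + at → t = (9.5 − 3.07) / 1.8 = 3.57 s
v² = v₀² + 2aΔx → Δx = (9.5² − 3.07²)/(2·1.8) = 22.4 m

Phase 4 (decelerating): v₀ = 9.50 m/s, a = -1.5 m/s².
v = v₀ + at = 9.50 + (-1.5)(4) = 3.50 m/s
Δx = v₀t + ½at² = 9.50·4 + 0.5·-1.5·4² = 26.0 m
Total distance = 6.00 + 3.92 + 22.4 + 26.0 = 58.4 m

58.4 m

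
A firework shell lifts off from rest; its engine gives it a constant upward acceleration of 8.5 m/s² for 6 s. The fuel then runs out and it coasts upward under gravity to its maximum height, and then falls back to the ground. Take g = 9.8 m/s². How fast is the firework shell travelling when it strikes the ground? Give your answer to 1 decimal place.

Phase 1 (powered ascent): v₀ = 0 m/s, a = 8.5 m/s².
v = v₀ + at = 0 + (8.5)(6) = 51.0 m/s
Δx = v₀t + ½at² = 0·6 + 0.5·8.5·6² = 153 m

Phase 2 (coasting upward): v₀ = 51.0 m/s, a = -9.8 m/s².
v = v₀ + at → t = (0 − 51.0) / -9.8 = 5.20 s
v² = v₀² + 2aΔx → Δx = (0² − 51.0²)/(2·-9.8) = 133 m

Phase 3 (free fall): v₀ = 0 m/s, a = -9.8 m/s².
Falls 286 m from rest: t = √(2·286/9.8) = 7.64 s; v = g·t = 74.8 m/s.
Impact speed = 74.8 m/s

74.8 m/s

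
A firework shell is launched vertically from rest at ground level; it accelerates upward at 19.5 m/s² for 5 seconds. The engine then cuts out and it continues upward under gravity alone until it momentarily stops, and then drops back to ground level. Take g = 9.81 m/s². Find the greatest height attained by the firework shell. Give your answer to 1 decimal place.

728.3 m

Phase 1 (powered ascent): v₀ = 0 m/s, a = 19.5 m/s².
v = v₀ + at = 0 + (19.5)(5) = 97.5 m/s
Δx = v₀t + ½at² = 0·5 + 0.5·19.5·5² = 244 m

Phase 2 (coasting upward): v₀ = 97.5 m/s, a = -9.81 m/s².
v = v₀ + at → t = (0 − 97.5) / -9.81 = 9.94 s
v² = v₀² + 2aΔx → Δx = (0² − 97.5²)/(2·-9.81) = 485 m
Maximum height = 244 + 485 = 728 m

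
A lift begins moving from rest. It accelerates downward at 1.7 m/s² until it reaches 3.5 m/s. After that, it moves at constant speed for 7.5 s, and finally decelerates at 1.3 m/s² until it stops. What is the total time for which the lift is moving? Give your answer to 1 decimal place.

12.3 s

Phase 1 (accelerating): v₀ = 0 m/s, a = 1.7 m/s².
v = v₀ + at → t = (3.5 − 0) / 1.7 = 2.06 s
v² = v₀² + 2aΔx → Δx = (3.5² − 0²)/(2·1.7) = 3.60 m

Phase 2 (constant speed): v₀ = 3.50 m/s, a = 0 m/s².
v = v₀ + at = 3.50 + (0)(7.5) = 3.50 m/s
Δx = v₀t + ½at² = 3.50·7.5 + 0.5·0·7.5² = 26.2 m

Phase 3 (decelerating): v₀ = 3.50 m/s, a = -1.3 m/s².
v = v₀ + at → t = (0 − 3.50) / -1.3 = 2.69 s
v² = v₀² + 2aΔx → Δx = (0² − 3.50²)/(2·-1.3) = 4.71 m
Total time = 2.06 + 7.50 + 2.69 = 12.3 s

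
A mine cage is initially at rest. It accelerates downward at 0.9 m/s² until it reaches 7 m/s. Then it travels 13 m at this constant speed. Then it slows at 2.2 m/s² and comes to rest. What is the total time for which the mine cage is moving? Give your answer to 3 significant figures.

12.8 s

Phase 1 (accelerating): v₀ = 0 m/s, a = 0.9 m/s².
v = v₀ + at → t = (7 − 0) / 0.9 = 7.78 s
v² = v₀² + 2aΔx → Δx = (7² − 0²)/(2·0.9) = 27.2 m

Phase 2 (constant speed): v₀ = 7.00 m/s, a = 0 m/s².
Constant speed: t = d/v = 13/7.00 = 1.86 s

Phase 3 (decelerating): v₀ = 7.00 m/s, a = -2.2 m/s².
v = v₀ + at → t = (0 − 7.00) / -2.2 = 3.18 s
v² = v₀² + 2aΔx → Δx = (0² − 7.00²)/(2·-2.2) = 11.1 m
Total time = 7.78 + 1.86 + 3.18 = 12.8 s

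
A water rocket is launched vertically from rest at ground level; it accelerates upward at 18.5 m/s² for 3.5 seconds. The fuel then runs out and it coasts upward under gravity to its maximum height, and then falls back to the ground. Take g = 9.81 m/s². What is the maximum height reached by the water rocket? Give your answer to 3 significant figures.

Phase 1 (powered ascent): v₀ = 0 m/s, a = 18.5 m/s².
v = v₀ + at = 0 + (18.5)(3.5) = 64.8 m/s
Δx = v₀t + ½at² = 0·3.5 + 0.5·18.5·3.5² = 113 m

Phase 2 (coasting upward): v₀ = 64.8 m/s, a = -9.81 m/s².
v = v₀ + at → t = (0 − 64.8) / -9.81 = 6.60 s
v² = v₀² + 2aΔx → Δx = (0² − 64.8²)/(2·-9.81) = 214 m
Maximum height = 113 + 214 = 327 m

327 m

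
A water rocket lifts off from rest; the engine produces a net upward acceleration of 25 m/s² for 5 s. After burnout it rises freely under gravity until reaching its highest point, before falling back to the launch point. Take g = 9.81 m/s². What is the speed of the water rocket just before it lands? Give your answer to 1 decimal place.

147.5 m/s

Phase 1 (powered ascent): v₀ = 0 m/s, a = 25 m/s².
v = v₀ + at = 0 + (25)(5) = 125 m/s
Δx = v₀t + ½at² = 0·5 + 0.5·25·5² = 312 m

Phase 2 (coasting upward): v₀ = 125 m/s, a = -9.81 m/s².
v = v₀ + at → t = (0 − 125) / -9.81 = 12.7 s
v² = v₀² + 2aΔx → Δx = (0² − 125²)/(2·-9.81) = 796 m

Phase 3 (free fall): v₀ = 0 m/s, a = -9.81 m/s².
Falls 1110 m from rest: t = √(2·1110/9.81) = 15.0 s; v = g·t = 147 m/s.
Impact speed = 147 m/s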